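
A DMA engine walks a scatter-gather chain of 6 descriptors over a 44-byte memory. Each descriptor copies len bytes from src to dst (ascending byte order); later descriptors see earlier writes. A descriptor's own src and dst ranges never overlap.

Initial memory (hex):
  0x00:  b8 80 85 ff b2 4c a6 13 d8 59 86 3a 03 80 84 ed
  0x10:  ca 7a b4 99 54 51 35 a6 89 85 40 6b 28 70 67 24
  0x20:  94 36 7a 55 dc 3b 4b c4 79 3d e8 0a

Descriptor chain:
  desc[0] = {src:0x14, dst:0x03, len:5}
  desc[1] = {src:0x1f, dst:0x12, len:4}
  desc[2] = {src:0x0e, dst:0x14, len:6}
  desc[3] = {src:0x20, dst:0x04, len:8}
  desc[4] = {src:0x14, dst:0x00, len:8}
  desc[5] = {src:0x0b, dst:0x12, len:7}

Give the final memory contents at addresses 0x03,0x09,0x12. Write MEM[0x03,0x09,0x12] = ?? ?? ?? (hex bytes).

#0 dst[0x03+5] := {0x54,0x51,0x35,0xa6,0x89}
#1 dst[0x12+4] := {0x24,0x94,0x36,0x7a}
#2 dst[0x14+6] := {0x84,0xed,0xca,0x7a,0x24,0x94}
#3 dst[0x04+8] := {0x94,0x36,0x7a,0x55,0xdc,0x3b,0x4b,0xc4}
#4 dst[0x00+8] := {0x84,0xed,0xca,0x7a,0x24,0x94,0x40,0x6b}
#5 dst[0x12+7] := {0xc4,0x03,0x80,0x84,0xed,0xca,0x7a}
query mem[0x03]=0x7a, mem[0x09]=0x3b, mem[0x12]=0xc4

MEM[0x03,0x09,0x12] = 7a 3b c4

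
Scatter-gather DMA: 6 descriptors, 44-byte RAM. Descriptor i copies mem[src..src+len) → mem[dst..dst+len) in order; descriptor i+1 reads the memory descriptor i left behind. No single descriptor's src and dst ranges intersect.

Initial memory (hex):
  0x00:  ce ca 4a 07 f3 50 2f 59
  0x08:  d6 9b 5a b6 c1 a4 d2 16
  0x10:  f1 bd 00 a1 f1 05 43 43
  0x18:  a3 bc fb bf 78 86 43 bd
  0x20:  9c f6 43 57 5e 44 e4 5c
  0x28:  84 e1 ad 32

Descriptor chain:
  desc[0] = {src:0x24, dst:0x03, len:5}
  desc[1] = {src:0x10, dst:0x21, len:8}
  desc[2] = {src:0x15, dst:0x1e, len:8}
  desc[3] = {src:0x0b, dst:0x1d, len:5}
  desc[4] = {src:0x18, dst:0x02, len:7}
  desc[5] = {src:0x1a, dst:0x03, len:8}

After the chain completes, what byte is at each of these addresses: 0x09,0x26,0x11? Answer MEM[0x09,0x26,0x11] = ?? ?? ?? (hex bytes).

  after D0: wrote 5B at 0x03 = 5e44e45c84
  after D1: wrote 8B at 0x21 = f1bd00a1f1054343
  after D2: wrote 8B at 0x1e = 054343a3bcfbbf78
  after D3: wrote 5B at 0x1d = b6c1a4d216
  after D4: wrote 7B at 0x02 = a3bcfbbf78b6c1
  after D5: wrote 8B at 0x03 = fbbf78b6c1a4d216
query mem[0x09]=0xd2, mem[0x26]=0x05, mem[0x11]=0xbd

MEM[0x09,0x26,0x11] = d2 05 bd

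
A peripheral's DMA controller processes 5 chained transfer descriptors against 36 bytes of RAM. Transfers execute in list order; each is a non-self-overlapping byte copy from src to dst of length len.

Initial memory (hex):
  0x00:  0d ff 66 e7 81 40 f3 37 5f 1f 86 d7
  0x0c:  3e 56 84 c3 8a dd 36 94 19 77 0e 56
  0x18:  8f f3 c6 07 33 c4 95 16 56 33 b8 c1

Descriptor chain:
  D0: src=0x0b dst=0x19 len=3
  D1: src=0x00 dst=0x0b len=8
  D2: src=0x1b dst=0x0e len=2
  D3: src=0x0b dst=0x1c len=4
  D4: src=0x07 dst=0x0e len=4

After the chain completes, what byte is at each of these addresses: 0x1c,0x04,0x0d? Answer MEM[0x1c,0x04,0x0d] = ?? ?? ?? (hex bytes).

#0 dst[0x19+3] := {0xd7,0x3e,0x56}
#1 dst[0x0b+8] := {0x0d,0xff,0x66,0xe7,0x81,0x40,0xf3,0x37}
#2 dst[0x0e+2] := {0x56,0x33}
#3 dst[0x1c+4] := {0x0d,0xff,0x66,0x56}
#4 dst[0x0e+4] := {0x37,0x5f,0x1f,0x86}
query mem[0x1c]=0x0d, mem[0x04]=0x81, mem[0x0d]=0x66

MEM[0x1c,0x04,0x0d] = 0d 81 66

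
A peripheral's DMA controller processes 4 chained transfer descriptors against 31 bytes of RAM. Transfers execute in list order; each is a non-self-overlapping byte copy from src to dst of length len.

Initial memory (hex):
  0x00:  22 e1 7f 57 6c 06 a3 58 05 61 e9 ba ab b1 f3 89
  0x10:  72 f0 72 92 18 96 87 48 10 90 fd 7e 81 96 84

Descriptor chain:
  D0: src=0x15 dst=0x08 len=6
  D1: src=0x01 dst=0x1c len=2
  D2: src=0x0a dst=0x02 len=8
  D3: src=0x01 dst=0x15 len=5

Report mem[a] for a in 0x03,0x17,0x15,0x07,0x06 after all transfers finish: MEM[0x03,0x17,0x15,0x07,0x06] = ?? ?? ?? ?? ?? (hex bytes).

MEM[0x03,0x17,0x15,0x07,0x06] = 10 10 e1 89 f3

#0 dst[0x08+6] := {0x96,0x87,0x48,0x10,0x90,0xfd}
#1 dst[0x1c+2] := {0xe1,0x7f}
#2 dst[0x02+8] := {0x48,0x10,0x90,0xfd,0xf3,0x89,0x72,0xf0}
#3 dst[0x15+5] := {0xe1,0x48,0x10,0x90,0xfd}
query mem[0x03]=0x10, mem[0x17]=0x10, mem[0x15]=0xe1, mem[0x07]=0x89, mem[0x06]=0xf3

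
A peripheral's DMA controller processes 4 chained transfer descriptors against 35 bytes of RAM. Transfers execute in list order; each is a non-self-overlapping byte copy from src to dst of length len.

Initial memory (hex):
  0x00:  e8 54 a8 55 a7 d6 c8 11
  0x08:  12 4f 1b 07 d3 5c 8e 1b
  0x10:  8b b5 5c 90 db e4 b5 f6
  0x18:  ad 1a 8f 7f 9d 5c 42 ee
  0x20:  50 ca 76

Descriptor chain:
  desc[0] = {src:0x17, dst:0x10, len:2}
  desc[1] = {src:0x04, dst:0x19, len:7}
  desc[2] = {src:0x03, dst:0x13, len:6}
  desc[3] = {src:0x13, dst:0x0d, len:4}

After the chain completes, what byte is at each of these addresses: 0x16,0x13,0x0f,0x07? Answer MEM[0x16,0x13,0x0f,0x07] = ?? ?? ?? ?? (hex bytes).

#0 dst[0x10+2] := {0xf6,0xad}
#1 dst[0x19+7] := {0xa7,0xd6,0xc8,0x11,0x12,0x4f,0x1b}
#2 dst[0x13+6] := {0x55,0xa7,0xd6,0xc8,0x11,0x12}
#3 dst[0x0d+4] := {0x55,0xa7,0xd6,0xc8}
query mem[0x16]=0xc8, mem[0x13]=0x55, mem[0x0f]=0xd6, mem[0x07]=0x11

MEM[0x16,0x13,0x0f,0x07] = c8 55 d6 11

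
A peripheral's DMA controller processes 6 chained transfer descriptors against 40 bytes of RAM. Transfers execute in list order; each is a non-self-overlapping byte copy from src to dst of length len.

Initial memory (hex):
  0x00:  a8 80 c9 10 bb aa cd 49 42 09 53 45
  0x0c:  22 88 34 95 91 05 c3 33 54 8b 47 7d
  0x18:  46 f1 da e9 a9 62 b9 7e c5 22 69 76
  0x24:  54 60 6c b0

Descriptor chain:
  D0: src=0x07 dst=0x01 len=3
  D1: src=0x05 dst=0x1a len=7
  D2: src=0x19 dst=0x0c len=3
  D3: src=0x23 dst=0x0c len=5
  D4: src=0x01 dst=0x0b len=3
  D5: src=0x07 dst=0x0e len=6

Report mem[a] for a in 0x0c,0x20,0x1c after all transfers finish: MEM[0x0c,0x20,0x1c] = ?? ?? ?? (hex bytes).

[0] 0x07->0x01 len=3 : 49 42 09
[1] 0x05->0x1a len=7 : aa cd 49 42 09 53 45
[2] 0x19->0x0c len=3 : f1 aa cd
[3] 0x23->0x0c len=5 : 76 54 60 6c b0
[4] 0x01->0x0b len=3 : 49 42 09
[5] 0x07->0x0e len=6 : 49 42 09 53 49 42
query mem[0x0c]=0x42, mem[0x20]=0x45, mem[0x1c]=0x49

MEM[0x0c,0x20,0x1c] = 42 45 49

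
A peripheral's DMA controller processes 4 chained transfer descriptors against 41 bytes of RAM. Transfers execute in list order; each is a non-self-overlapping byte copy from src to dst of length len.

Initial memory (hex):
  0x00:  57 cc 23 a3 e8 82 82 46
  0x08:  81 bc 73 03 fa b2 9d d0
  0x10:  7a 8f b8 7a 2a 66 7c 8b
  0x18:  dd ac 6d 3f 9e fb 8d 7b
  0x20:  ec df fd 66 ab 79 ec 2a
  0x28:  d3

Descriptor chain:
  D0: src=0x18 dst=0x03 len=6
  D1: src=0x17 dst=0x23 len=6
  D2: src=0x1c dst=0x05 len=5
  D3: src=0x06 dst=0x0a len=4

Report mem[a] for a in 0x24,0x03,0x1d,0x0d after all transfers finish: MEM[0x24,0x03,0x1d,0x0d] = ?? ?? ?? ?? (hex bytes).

MEM[0x24,0x03,0x1d,0x0d] = dd dd fb ec

D0: mem[0x03..0x08] <- [dd ac 6d 3f 9e fb]
D1: mem[0x23..0x28] <- [8b dd ac 6d 3f 9e]
D2: mem[0x05..0x09] <- [9e fb 8d 7b ec]
D3: mem[0x0a..0x0d] <- [fb 8d 7b ec]
query mem[0x24]=0xdd, mem[0x03]=0xdd, mem[0x1d]=0xfb, mem[0x0d]=0xec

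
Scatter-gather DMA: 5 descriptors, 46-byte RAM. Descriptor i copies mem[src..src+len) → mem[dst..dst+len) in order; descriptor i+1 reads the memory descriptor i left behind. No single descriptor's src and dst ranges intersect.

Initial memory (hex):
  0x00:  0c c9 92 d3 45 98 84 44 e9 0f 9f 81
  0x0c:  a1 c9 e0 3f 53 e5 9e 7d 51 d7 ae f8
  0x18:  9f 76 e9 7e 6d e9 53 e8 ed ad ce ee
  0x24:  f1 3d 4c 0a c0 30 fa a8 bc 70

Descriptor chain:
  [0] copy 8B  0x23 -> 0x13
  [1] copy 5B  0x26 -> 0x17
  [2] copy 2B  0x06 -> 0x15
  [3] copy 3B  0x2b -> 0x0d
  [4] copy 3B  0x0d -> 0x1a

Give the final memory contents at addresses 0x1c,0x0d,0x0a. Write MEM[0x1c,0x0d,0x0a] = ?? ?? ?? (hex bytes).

D0: mem[0x13..0x1a] <- [ee f1 3d 4c 0a c0 30 fa]
D1: mem[0x17..0x1b] <- [4c 0a c0 30 fa]
D2: mem[0x15..0x16] <- [84 44]
D3: mem[0x0d..0x0f] <- [a8 bc 70]
D4: mem[0x1a..0x1c] <- [a8 bc 70]
query mem[0x1c]=0x70, mem[0x0d]=0xa8, mem[0x0a]=0x9f

MEM[0x1c,0x0d,0x0a] = 70 a8 9f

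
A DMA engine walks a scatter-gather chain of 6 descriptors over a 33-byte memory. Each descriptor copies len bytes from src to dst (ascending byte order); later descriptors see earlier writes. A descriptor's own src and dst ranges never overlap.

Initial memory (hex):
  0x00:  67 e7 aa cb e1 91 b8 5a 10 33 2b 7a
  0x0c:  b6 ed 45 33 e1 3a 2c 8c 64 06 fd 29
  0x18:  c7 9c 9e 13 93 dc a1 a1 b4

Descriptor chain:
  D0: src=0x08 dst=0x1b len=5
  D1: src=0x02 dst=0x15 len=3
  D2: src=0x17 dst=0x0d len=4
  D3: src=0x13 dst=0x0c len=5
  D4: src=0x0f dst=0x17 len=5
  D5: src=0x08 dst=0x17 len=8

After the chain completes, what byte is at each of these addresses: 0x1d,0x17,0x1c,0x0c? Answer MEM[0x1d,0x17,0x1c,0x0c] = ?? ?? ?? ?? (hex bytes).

#0 dst[0x1b+5] := {0x10,0x33,0x2b,0x7a,0xb6}
#1 dst[0x15+3] := {0xaa,0xcb,0xe1}
#2 dst[0x0d+4] := {0xe1,0xc7,0x9c,0x9e}
#3 dst[0x0c+5] := {0x8c,0x64,0xaa,0xcb,0xe1}
#4 dst[0x17+5] := {0xcb,0xe1,0x3a,0x2c,0x8c}
#5 dst[0x17+8] := {0x10,0x33,0x2b,0x7a,0x8c,0x64,0xaa,0xcb}
query mem[0x1d]=0xaa, mem[0x17]=0x10, mem[0x1c]=0x64, mem[0x0c]=0x8c

MEM[0x1d,0x17,0x1c,0x0c] = aa 10 64 8c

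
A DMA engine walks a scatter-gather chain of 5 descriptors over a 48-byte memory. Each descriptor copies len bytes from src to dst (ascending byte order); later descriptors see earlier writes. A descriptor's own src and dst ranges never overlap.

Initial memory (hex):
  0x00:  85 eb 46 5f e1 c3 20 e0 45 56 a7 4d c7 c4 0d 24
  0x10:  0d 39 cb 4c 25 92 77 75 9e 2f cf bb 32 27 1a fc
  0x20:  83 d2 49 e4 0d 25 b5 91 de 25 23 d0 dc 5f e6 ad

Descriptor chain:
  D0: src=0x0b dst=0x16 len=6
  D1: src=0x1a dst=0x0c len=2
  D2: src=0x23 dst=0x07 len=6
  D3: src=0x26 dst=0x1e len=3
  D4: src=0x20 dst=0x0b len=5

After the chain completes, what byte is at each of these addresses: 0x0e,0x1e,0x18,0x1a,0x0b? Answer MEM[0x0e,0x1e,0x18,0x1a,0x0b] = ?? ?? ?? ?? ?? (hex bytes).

MEM[0x0e,0x1e,0x18,0x1a,0x0b] = e4 b5 c4 24 de

[0] 0x0b->0x16 len=6 : 4d c7 c4 0d 24 0d
[1] 0x1a->0x0c len=2 : 24 0d
[2] 0x23->0x07 len=6 : e4 0d 25 b5 91 de
[3] 0x26->0x1e len=3 : b5 91 de
[4] 0x20->0x0b len=5 : de d2 49 e4 0d
query mem[0x0e]=0xe4, mem[0x1e]=0xb5, mem[0x18]=0xc4, mem[0x1a]=0x24, mem[0x0b]=0xde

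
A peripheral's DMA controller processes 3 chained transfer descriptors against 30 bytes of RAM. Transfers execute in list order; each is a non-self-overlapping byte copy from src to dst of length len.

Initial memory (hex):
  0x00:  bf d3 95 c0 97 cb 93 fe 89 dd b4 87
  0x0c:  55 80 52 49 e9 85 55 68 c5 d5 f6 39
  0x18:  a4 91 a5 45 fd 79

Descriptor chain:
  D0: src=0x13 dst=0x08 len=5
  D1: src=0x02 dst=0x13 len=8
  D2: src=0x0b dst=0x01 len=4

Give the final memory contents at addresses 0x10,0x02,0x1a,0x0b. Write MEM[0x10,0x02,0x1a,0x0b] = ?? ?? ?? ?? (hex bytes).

[0] 0x13->0x08 len=5 : 68 c5 d5 f6 39
[1] 0x02->0x13 len=8 : 95 c0 97 cb 93 fe 68 c5
[2] 0x0b->0x01 len=4 : f6 39 80 52
query mem[0x10]=0xe9, mem[0x02]=0x39, mem[0x1a]=0xc5, mem[0x0b]=0xf6

MEM[0x10,0x02,0x1a,0x0b] = e9 39 c5 f6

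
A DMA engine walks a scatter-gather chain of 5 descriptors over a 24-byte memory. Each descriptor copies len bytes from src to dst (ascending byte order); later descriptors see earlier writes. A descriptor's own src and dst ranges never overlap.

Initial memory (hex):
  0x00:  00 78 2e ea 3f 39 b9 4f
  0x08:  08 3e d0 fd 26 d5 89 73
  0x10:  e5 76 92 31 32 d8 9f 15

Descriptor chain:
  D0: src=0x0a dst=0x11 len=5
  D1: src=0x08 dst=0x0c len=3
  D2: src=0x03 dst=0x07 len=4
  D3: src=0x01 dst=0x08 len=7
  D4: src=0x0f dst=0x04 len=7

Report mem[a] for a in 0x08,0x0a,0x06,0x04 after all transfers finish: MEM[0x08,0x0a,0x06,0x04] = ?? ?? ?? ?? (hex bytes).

  after D0: wrote 5B at 0x11 = d0fd26d589
  after D1: wrote 3B at 0x0c = 083ed0
  after D2: wrote 4B at 0x07 = ea3f39b9
  after D3: wrote 7B at 0x08 = 782eea3f39b9ea
  after D4: wrote 7B at 0x04 = 73e5d0fd26d589
query mem[0x08]=0x26, mem[0x0a]=0x89, mem[0x06]=0xd0, mem[0x04]=0x73

MEM[0x08,0x0a,0x06,0x04] = 26 89 d0 73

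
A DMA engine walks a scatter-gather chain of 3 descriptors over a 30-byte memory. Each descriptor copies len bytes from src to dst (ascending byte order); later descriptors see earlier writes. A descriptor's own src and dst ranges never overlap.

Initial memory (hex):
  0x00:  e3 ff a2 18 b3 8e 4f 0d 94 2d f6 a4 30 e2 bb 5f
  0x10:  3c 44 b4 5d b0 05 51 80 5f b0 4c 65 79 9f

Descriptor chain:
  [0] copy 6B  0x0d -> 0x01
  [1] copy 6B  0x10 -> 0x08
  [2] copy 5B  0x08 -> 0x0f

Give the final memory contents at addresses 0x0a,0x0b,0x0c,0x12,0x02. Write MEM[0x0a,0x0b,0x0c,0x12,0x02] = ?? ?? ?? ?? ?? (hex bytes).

[0] 0x0d->0x01 len=6 : e2 bb 5f 3c 44 b4
[1] 0x10->0x08 len=6 : 3c 44 b4 5d b0 05
[2] 0x08->0x0f len=5 : 3c 44 b4 5d b0
query mem[0x0a]=0xb4, mem[0x0b]=0x5d, mem[0x0c]=0xb0, mem[0x12]=0x5d, mem[0x02]=0xbb

MEM[0x0a,0x0b,0x0c,0x12,0x02] = b4 5d b0 5d bb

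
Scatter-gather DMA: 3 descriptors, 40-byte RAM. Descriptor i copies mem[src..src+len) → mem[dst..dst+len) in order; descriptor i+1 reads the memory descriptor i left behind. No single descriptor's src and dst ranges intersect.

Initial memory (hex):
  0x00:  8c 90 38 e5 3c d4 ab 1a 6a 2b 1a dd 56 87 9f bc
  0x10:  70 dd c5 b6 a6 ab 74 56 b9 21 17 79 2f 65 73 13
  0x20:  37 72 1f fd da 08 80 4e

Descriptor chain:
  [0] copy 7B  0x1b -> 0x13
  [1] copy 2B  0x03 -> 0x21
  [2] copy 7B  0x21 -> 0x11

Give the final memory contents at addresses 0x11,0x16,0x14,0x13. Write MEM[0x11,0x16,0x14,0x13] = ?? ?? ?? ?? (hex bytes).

D0: mem[0x13..0x19] <- [79 2f 65 73 13 37 72]
D1: mem[0x21..0x22] <- [e5 3c]
D2: mem[0x11..0x17] <- [e5 3c fd da 08 80 4e]
query mem[0x11]=0xe5, mem[0x16]=0x80, mem[0x14]=0xda, mem[0x13]=0xfd

MEM[0x11,0x16,0x14,0x13] = e5 80 da fd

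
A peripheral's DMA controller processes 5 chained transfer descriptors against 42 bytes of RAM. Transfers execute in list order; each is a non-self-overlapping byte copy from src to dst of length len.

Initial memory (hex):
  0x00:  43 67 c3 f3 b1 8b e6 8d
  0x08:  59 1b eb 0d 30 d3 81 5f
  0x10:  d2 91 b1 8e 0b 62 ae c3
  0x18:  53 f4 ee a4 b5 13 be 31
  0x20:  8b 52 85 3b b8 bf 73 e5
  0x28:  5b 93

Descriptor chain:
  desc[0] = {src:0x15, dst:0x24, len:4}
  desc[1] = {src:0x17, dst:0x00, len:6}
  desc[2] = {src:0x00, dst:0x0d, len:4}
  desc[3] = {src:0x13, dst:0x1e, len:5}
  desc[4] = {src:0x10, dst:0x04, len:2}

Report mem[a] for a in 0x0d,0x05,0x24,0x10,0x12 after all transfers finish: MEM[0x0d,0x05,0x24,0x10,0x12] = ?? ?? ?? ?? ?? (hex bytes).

MEM[0x0d,0x05,0x24,0x10,0x12] = c3 91 62 ee b1

[0] 0x15->0x24 len=4 : 62 ae c3 53
[1] 0x17->0x00 len=6 : c3 53 f4 ee a4 b5
[2] 0x00->0x0d len=4 : c3 53 f4 ee
[3] 0x13->0x1e len=5 : 8e 0b 62 ae c3
[4] 0x10->0x04 len=2 : ee 91
query mem[0x0d]=0xc3, mem[0x05]=0x91, mem[0x24]=0x62, mem[0x10]=0xee, mem[0x12]=0xb1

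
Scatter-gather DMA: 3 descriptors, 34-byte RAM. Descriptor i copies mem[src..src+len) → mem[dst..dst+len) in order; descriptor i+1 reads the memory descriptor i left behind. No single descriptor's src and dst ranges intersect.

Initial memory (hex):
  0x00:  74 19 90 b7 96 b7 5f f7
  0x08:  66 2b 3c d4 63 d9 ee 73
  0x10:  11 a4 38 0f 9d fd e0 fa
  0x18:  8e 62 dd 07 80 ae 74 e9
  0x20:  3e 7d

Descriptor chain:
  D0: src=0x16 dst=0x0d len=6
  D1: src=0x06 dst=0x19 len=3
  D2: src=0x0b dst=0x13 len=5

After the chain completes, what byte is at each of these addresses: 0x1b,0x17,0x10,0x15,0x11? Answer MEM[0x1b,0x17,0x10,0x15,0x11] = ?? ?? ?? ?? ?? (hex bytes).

#0 dst[0x0d+6] := {0xe0,0xfa,0x8e,0x62,0xdd,0x07}
#1 dst[0x19+3] := {0x5f,0xf7,0x66}
#2 dst[0x13+5] := {0xd4,0x63,0xe0,0xfa,0x8e}
query mem[0x1b]=0x66, mem[0x17]=0x8e, mem[0x10]=0x62, mem[0x15]=0xe0, mem[0x11]=0xdd

MEM[0x1b,0x17,0x10,0x15,0x11] = 66 8e 62 e0 dd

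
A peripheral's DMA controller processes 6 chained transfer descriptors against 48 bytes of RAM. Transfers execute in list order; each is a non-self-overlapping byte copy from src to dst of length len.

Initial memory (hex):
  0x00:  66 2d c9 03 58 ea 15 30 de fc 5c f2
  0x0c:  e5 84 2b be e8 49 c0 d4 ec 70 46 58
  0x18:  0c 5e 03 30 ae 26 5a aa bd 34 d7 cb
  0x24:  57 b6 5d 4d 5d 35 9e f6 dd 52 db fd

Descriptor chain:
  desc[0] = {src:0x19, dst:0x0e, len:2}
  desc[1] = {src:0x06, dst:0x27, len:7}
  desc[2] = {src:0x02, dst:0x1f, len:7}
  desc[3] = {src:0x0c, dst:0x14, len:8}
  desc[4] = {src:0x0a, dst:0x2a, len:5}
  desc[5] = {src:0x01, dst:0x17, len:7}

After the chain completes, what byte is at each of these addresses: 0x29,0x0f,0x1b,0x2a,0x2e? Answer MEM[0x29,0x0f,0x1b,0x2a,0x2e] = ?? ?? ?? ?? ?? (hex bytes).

#0 dst[0x0e+2] := {0x5e,0x03}
#1 dst[0x27+7] := {0x15,0x30,0xde,0xfc,0x5c,0xf2,0xe5}
#2 dst[0x1f+7] := {0xc9,0x03,0x58,0xea,0x15,0x30,0xde}
#3 dst[0x14+8] := {0xe5,0x84,0x5e,0x03,0xe8,0x49,0xc0,0xd4}
#4 dst[0x2a+5] := {0x5c,0xf2,0xe5,0x84,0x5e}
#5 dst[0x17+7] := {0x2d,0xc9,0x03,0x58,0xea,0x15,0x30}
query mem[0x29]=0xde, mem[0x0f]=0x03, mem[0x1b]=0xea, mem[0x2a]=0x5c, mem[0x2e]=0x5e

MEM[0x29,0x0f,0x1b,0x2a,0x2e] = de 03 ea 5c 5e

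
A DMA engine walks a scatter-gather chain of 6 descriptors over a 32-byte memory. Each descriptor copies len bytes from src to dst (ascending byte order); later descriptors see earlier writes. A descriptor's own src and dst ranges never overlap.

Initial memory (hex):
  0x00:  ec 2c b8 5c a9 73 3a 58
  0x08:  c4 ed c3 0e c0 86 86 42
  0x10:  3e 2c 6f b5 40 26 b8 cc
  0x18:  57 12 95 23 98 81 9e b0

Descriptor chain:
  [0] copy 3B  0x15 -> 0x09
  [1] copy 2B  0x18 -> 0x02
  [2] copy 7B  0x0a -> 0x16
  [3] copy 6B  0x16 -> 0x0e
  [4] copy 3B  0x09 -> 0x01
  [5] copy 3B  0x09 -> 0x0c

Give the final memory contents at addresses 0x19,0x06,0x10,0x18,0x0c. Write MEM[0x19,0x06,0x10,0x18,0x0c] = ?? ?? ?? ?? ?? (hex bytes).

MEM[0x19,0x06,0x10,0x18,0x0c] = 86 3a c0 c0 26

#0 dst[0x09+3] := {0x26,0xb8,0xcc}
#1 dst[0x02+2] := {0x57,0x12}
#2 dst[0x16+7] := {0xb8,0xcc,0xc0,0x86,0x86,0x42,0x3e}
#3 dst[0x0e+6] := {0xb8,0xcc,0xc0,0x86,0x86,0x42}
#4 dst[0x01+3] := {0x26,0xb8,0xcc}
#5 dst[0x0c+3] := {0x26,0xb8,0xcc}
query mem[0x19]=0x86, mem[0x06]=0x3a, mem[0x10]=0xc0, mem[0x18]=0xc0, mem[0x0c]=0x26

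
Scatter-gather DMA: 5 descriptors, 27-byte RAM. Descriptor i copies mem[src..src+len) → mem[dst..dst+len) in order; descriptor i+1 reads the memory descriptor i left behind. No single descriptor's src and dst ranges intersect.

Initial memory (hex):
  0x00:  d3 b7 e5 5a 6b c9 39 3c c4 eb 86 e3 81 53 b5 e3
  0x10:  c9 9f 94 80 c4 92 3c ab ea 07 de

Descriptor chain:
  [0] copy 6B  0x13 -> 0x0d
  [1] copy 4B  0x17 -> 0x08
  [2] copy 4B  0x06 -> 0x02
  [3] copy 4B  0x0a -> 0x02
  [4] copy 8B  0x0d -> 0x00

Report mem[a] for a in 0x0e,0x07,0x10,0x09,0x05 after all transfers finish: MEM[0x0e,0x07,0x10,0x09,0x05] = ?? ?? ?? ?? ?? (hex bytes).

MEM[0x0e,0x07,0x10,0x09,0x05] = c4 c4 3c ea ea

#0 dst[0x0d+6] := {0x80,0xc4,0x92,0x3c,0xab,0xea}
#1 dst[0x08+4] := {0xab,0xea,0x07,0xde}
#2 dst[0x02+4] := {0x39,0x3c,0xab,0xea}
#3 dst[0x02+4] := {0x07,0xde,0x81,0x80}
#4 dst[0x00+8] := {0x80,0xc4,0x92,0x3c,0xab,0xea,0x80,0xc4}
query mem[0x0e]=0xc4, mem[0x07]=0xc4, mem[0x10]=0x3c, mem[0x09]=0xea, mem[0x05]=0xea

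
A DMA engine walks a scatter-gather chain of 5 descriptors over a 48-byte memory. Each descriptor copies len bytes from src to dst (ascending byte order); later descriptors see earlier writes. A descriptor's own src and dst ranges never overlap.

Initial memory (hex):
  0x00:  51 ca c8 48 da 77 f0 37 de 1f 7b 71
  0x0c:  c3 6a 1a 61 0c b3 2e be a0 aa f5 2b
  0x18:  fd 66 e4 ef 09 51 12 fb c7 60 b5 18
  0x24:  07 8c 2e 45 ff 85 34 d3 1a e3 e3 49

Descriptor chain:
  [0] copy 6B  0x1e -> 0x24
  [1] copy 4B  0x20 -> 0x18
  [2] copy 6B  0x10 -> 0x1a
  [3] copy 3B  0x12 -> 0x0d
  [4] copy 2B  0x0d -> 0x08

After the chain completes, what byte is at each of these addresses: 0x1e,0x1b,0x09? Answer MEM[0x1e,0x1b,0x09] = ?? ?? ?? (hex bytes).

MEM[0x1e,0x1b,0x09] = a0 b3 be

  after D0: wrote 6B at 0x24 = 12fbc760b518
  after D1: wrote 4B at 0x18 = c760b518
  after D2: wrote 6B at 0x1a = 0cb32ebea0aa
  after D3: wrote 3B at 0x0d = 2ebea0
  after D4: wrote 2B at 0x08 = 2ebe
query mem[0x1e]=0xa0, mem[0x1b]=0xb3, mem[0x09]=0xbe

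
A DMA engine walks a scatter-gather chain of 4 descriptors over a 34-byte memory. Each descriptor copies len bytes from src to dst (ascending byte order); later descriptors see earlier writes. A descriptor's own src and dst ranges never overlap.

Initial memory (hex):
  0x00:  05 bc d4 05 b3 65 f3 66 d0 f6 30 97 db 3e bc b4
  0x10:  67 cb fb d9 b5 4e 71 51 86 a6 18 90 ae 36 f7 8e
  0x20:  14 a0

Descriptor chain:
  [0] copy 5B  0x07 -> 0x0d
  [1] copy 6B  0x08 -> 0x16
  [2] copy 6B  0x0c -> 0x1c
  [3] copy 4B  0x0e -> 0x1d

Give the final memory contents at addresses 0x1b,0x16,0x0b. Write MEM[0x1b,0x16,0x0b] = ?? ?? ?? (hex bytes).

MEM[0x1b,0x16,0x0b] = 66 d0 97

  after D0: wrote 5B at 0x0d = 66d0f63097
  after D1: wrote 6B at 0x16 = d0f63097db66
  after D2: wrote 6B at 0x1c = db66d0f63097
  after D3: wrote 4B at 0x1d = d0f63097
query mem[0x1b]=0x66, mem[0x16]=0xd0, mem[0x0b]=0x97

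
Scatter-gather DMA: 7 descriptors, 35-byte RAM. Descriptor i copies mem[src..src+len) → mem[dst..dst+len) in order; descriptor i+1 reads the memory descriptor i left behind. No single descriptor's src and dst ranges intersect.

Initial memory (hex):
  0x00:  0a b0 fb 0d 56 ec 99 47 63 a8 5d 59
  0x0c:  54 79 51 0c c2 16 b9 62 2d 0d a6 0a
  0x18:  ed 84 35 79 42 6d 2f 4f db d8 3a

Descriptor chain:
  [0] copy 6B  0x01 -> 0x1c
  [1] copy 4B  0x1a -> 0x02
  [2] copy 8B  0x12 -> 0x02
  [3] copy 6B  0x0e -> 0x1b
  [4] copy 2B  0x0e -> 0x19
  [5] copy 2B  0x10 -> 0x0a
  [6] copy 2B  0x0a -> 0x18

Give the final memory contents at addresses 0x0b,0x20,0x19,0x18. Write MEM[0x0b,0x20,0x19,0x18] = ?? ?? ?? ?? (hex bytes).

MEM[0x0b,0x20,0x19,0x18] = 16 62 16 c2

[0] 0x01->0x1c len=6 : b0 fb 0d 56 ec 99
[1] 0x1a->0x02 len=4 : 35 79 b0 fb
[2] 0x12->0x02 len=8 : b9 62 2d 0d a6 0a ed 84
[3] 0x0e->0x1b len=6 : 51 0c c2 16 b9 62
[4] 0x0e->0x19 len=2 : 51 0c
[5] 0x10->0x0a len=2 : c2 16
[6] 0x0a->0x18 len=2 : c2 16
query mem[0x0b]=0x16, mem[0x20]=0x62, mem[0x19]=0x16, mem[0x18]=0xc2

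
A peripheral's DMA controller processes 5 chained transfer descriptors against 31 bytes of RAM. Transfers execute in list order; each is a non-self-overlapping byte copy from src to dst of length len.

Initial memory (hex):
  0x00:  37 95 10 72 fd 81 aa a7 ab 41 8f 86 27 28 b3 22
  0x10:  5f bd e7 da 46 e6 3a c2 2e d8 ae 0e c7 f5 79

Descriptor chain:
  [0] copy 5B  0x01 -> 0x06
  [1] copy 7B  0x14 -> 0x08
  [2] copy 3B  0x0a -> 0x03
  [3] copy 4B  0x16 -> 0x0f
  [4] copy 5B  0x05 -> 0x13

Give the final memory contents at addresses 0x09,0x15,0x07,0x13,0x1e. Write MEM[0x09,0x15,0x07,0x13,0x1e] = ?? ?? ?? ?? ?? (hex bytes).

D0: mem[0x06..0x0a] <- [95 10 72 fd 81]
D1: mem[0x08..0x0e] <- [46 e6 3a c2 2e d8 ae]
D2: mem[0x03..0x05] <- [3a c2 2e]
D3: mem[0x0f..0x12] <- [3a c2 2e d8]
D4: mem[0x13..0x17] <- [2e 95 10 46 e6]
query mem[0x09]=0xe6, mem[0x15]=0x10, mem[0x07]=0x10, mem[0x13]=0x2e, mem[0x1e]=0x79

MEM[0x09,0x15,0x07,0x13,0x1e] = e6 10 10 2e 79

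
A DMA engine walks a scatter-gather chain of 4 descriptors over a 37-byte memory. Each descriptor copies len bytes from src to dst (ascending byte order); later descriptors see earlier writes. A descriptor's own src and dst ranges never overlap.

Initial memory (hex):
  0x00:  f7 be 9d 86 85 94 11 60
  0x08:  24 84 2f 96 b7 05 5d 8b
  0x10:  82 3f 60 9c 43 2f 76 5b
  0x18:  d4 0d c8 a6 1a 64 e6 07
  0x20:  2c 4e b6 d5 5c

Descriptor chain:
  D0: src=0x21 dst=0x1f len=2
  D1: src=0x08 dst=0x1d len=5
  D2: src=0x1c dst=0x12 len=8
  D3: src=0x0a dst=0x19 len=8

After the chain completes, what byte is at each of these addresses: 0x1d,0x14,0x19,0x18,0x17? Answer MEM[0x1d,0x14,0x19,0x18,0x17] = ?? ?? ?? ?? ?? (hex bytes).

D0: mem[0x1f..0x20] <- [4e b6]
D1: mem[0x1d..0x21] <- [24 84 2f 96 b7]
D2: mem[0x12..0x19] <- [1a 24 84 2f 96 b7 b6 d5]
D3: mem[0x19..0x20] <- [2f 96 b7 05 5d 8b 82 3f]
query mem[0x1d]=0x5d, mem[0x14]=0x84, mem[0x19]=0x2f, mem[0x18]=0xb6, mem[0x17]=0xb7

MEM[0x1d,0x14,0x19,0x18,0x17] = 5d 84 2f b6 b7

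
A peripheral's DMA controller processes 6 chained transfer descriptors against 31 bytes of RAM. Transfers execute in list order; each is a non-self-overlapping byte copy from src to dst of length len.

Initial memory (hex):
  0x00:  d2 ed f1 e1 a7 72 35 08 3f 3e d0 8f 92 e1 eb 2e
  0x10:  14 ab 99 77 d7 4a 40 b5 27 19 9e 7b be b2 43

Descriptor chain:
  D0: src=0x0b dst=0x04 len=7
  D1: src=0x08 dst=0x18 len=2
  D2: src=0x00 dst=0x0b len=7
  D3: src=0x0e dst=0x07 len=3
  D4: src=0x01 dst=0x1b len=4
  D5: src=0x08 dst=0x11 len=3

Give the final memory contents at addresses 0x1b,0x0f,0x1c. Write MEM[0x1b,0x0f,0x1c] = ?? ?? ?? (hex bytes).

D0: mem[0x04..0x0a] <- [8f 92 e1 eb 2e 14 ab]
D1: mem[0x18..0x19] <- [2e 14]
D2: mem[0x0b..0x11] <- [d2 ed f1 e1 8f 92 e1]
D3: mem[0x07..0x09] <- [e1 8f 92]
D4: mem[0x1b..0x1e] <- [ed f1 e1 8f]
D5: mem[0x11..0x13] <- [8f 92 ab]
query mem[0x1b]=0xed, mem[0x0f]=0x8f, mem[0x1c]=0xf1

MEM[0x1b,0x0f,0x1c] = ed 8f f1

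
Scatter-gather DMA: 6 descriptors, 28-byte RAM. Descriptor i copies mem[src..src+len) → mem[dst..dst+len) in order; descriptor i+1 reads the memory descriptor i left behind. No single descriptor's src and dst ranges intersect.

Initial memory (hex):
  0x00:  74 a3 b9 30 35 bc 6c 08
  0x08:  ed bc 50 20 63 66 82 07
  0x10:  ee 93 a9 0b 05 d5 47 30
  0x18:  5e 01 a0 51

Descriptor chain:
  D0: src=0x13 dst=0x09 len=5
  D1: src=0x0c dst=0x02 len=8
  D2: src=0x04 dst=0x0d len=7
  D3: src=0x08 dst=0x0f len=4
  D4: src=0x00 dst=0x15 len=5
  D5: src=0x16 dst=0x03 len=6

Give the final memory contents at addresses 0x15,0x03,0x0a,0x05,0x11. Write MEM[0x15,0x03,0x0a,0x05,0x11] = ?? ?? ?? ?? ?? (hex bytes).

MEM[0x15,0x03,0x0a,0x05,0x11] = 74 a3 05 30 05

  after D0: wrote 5B at 0x09 = 0b05d54730
  after D1: wrote 8B at 0x02 = 47308207ee93a90b
  after D2: wrote 7B at 0x0d = 8207ee93a90b05
  after D3: wrote 4B at 0x0f = a90b05d5
  after D4: wrote 5B at 0x15 = 74a3473082
  after D5: wrote 6B at 0x03 = a3473082a051
query mem[0x15]=0x74, mem[0x03]=0xa3, mem[0x0a]=0x05, mem[0x05]=0x30, mem[0x11]=0x05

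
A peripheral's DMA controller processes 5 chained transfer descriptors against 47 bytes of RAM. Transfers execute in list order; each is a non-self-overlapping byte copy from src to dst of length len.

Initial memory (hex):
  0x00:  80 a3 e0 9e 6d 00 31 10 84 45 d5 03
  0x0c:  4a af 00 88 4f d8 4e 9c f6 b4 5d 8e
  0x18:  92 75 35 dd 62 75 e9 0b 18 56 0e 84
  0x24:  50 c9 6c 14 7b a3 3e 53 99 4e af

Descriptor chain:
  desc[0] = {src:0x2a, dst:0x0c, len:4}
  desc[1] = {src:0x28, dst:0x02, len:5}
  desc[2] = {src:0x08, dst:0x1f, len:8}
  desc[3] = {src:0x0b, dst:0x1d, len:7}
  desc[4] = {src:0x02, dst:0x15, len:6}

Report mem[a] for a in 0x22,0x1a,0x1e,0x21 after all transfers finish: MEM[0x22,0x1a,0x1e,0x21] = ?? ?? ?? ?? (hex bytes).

MEM[0x22,0x1a,0x1e,0x21] = 4f 10 3e 4e

  after D0: wrote 4B at 0x0c = 3e53994e
  after D1: wrote 5B at 0x02 = 7ba33e5399
  after D2: wrote 8B at 0x1f = 8445d5033e53994e
  after D3: wrote 7B at 0x1d = 033e53994e4fd8
  after D4: wrote 6B at 0x15 = 7ba33e539910
query mem[0x22]=0x4f, mem[0x1a]=0x10, mem[0x1e]=0x3e, mem[0x21]=0x4e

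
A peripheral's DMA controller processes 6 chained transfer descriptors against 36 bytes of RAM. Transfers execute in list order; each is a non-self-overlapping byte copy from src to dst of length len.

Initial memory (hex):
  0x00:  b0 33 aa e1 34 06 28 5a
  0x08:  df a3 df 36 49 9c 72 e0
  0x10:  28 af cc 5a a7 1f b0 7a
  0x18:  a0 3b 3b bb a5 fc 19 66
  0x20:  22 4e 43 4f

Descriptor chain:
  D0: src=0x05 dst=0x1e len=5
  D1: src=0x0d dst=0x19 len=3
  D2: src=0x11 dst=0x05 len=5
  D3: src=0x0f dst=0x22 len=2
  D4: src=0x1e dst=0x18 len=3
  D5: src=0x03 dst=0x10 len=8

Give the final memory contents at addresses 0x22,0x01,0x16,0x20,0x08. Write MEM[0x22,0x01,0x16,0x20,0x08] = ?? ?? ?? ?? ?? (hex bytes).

MEM[0x22,0x01,0x16,0x20,0x08] = e0 33 1f 5a a7

  after D0: wrote 5B at 0x1e = 06285adfa3
  after D1: wrote 3B at 0x19 = 9c72e0
  after D2: wrote 5B at 0x05 = afcc5aa71f
  after D3: wrote 2B at 0x22 = e028
  after D4: wrote 3B at 0x18 = 06285a
  after D5: wrote 8B at 0x10 = e134afcc5aa71fdf
query mem[0x22]=0xe0, mem[0x01]=0x33, mem[0x16]=0x1f, mem[0x20]=0x5a, mem[0x08]=0xa7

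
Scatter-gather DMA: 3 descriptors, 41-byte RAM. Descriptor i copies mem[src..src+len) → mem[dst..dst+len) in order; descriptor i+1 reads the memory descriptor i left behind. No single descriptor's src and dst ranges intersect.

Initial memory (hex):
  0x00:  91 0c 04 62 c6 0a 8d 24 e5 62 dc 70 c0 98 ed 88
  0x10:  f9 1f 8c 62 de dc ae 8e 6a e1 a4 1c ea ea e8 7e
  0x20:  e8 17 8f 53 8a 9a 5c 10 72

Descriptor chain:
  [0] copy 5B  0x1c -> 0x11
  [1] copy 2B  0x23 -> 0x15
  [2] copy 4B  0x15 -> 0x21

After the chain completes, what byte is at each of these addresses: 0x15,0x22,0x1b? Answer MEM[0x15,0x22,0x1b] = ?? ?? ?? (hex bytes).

MEM[0x15,0x22,0x1b] = 53 8a 1c

D0: mem[0x11..0x15] <- [ea ea e8 7e e8]
D1: mem[0x15..0x16] <- [53 8a]
D2: mem[0x21..0x24] <- [53 8a 8e 6a]
query mem[0x15]=0x53, mem[0x22]=0x8a, mem[0x1b]=0x1c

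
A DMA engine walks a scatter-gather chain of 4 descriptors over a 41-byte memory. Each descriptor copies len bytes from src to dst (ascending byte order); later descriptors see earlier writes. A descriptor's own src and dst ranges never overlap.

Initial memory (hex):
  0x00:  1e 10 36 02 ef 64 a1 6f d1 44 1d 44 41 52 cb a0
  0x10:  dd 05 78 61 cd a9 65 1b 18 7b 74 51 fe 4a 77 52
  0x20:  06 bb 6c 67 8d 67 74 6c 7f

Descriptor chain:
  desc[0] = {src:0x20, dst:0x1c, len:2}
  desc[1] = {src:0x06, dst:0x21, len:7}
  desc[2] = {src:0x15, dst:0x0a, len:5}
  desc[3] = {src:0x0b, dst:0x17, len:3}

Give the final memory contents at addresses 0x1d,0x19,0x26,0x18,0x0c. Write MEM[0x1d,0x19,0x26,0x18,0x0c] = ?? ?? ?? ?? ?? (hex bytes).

[0] 0x20->0x1c len=2 : 06 bb
[1] 0x06->0x21 len=7 : a1 6f d1 44 1d 44 41
[2] 0x15->0x0a len=5 : a9 65 1b 18 7b
[3] 0x0b->0x17 len=3 : 65 1b 18
query mem[0x1d]=0xbb, mem[0x19]=0x18, mem[0x26]=0x44, mem[0x18]=0x1b, mem[0x0c]=0x1b

MEM[0x1d,0x19,0x26,0x18,0x0c] = bb 18 44 1b 1b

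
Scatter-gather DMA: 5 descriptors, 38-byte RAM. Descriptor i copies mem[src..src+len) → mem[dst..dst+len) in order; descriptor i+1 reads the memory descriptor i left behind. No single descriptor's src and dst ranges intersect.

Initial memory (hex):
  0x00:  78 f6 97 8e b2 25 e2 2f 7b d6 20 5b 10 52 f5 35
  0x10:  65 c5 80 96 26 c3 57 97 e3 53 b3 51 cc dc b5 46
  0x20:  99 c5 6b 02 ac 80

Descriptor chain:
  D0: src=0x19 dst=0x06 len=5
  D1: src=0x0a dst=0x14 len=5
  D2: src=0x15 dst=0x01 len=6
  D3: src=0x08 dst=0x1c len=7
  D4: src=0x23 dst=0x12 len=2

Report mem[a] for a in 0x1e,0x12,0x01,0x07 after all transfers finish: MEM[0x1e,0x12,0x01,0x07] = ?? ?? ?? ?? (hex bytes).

D0: mem[0x06..0x0a] <- [53 b3 51 cc dc]
D1: mem[0x14..0x18] <- [dc 5b 10 52 f5]
D2: mem[0x01..0x06] <- [5b 10 52 f5 53 b3]
D3: mem[0x1c..0x22] <- [51 cc dc 5b 10 52 f5]
D4: mem[0x12..0x13] <- [02 ac]
query mem[0x1e]=0xdc, mem[0x12]=0x02, mem[0x01]=0x5b, mem[0x07]=0xb3

MEM[0x1e,0x12,0x01,0x07] = dc 02 5b b3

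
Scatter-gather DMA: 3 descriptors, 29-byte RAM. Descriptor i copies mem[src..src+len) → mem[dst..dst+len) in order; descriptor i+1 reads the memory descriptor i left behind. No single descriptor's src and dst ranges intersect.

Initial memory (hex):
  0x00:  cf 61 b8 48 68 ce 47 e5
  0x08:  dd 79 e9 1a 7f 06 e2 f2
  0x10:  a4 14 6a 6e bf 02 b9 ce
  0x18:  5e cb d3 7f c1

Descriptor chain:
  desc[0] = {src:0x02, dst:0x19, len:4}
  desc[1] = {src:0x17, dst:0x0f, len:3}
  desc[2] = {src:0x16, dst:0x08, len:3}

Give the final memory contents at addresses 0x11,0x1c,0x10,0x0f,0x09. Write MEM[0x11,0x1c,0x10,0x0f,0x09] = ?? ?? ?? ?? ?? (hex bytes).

MEM[0x11,0x1c,0x10,0x0f,0x09] = b8 ce 5e ce ce

[0] 0x02->0x19 len=4 : b8 48 68 ce
[1] 0x17->0x0f len=3 : ce 5e b8
[2] 0x16->0x08 len=3 : b9 ce 5e
query mem[0x11]=0xb8, mem[0x1c]=0xce, mem[0x10]=0x5e, mem[0x0f]=0xce, mem[0x09]=0xce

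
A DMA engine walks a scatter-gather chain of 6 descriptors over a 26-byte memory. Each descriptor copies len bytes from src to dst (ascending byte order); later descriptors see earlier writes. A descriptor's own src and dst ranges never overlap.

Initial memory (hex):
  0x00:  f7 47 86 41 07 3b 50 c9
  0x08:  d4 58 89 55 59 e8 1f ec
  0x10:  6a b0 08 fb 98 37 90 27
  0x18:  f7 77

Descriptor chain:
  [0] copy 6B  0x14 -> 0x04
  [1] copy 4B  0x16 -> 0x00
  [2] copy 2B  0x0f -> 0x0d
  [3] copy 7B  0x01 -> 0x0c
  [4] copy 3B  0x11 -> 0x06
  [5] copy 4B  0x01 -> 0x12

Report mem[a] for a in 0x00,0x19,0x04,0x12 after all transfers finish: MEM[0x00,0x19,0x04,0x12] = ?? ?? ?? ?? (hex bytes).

MEM[0x00,0x19,0x04,0x12] = 90 77 98 27

[0] 0x14->0x04 len=6 : 98 37 90 27 f7 77
[1] 0x16->0x00 len=4 : 90 27 f7 77
[2] 0x0f->0x0d len=2 : ec 6a
[3] 0x01->0x0c len=7 : 27 f7 77 98 37 90 27
[4] 0x11->0x06 len=3 : 90 27 fb
[5] 0x01->0x12 len=4 : 27 f7 77 98
query mem[0x00]=0x90, mem[0x19]=0x77, mem[0x04]=0x98, mem[0x12]=0x27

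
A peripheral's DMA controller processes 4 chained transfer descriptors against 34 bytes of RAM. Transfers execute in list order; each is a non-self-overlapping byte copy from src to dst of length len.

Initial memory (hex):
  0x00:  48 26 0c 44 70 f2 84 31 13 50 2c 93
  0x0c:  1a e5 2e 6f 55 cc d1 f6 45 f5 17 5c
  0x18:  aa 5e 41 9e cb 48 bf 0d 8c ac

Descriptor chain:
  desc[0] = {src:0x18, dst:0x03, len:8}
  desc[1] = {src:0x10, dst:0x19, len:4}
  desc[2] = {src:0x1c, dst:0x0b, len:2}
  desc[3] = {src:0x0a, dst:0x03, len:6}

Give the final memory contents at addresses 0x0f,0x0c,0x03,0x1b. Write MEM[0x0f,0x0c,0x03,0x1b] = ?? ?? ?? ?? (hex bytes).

MEM[0x0f,0x0c,0x03,0x1b] = 6f 48 0d d1

#0 dst[0x03+8] := {0xaa,0x5e,0x41,0x9e,0xcb,0x48,0xbf,0x0d}
#1 dst[0x19+4] := {0x55,0xcc,0xd1,0xf6}
#2 dst[0x0b+2] := {0xf6,0x48}
#3 dst[0x03+6] := {0x0d,0xf6,0x48,0xe5,0x2e,0x6f}
query mem[0x0f]=0x6f, mem[0x0c]=0x48, mem[0x03]=0x0d, mem[0x1b]=0xd1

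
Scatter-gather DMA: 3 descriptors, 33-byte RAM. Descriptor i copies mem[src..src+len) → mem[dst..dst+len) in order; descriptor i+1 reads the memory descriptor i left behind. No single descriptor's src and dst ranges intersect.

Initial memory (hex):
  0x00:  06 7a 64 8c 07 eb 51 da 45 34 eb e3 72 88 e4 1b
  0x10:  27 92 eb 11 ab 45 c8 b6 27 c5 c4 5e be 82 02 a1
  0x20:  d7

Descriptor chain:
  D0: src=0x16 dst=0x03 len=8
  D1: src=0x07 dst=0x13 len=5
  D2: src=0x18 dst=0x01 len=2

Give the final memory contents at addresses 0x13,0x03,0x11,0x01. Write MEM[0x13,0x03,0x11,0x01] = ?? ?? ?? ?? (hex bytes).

MEM[0x13,0x03,0x11,0x01] = c4 c8 92 27

[0] 0x16->0x03 len=8 : c8 b6 27 c5 c4 5e be 82
[1] 0x07->0x13 len=5 : c4 5e be 82 e3
[2] 0x18->0x01 len=2 : 27 c5
query mem[0x13]=0xc4, mem[0x03]=0xc8, mem[0x11]=0x92, mem[0x01]=0x27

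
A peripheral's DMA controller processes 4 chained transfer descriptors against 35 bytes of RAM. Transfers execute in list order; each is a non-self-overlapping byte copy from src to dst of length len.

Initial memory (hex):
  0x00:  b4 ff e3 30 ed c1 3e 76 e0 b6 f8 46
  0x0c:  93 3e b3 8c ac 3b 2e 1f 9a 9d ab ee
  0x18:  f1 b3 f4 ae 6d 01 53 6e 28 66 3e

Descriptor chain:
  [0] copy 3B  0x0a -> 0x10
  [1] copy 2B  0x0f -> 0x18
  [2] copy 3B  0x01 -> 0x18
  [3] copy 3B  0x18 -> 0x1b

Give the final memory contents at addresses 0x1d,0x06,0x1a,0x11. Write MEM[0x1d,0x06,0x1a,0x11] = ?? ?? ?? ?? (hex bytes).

MEM[0x1d,0x06,0x1a,0x11] = 30 3e 30 46

  after D0: wrote 3B at 0x10 = f84693
  after D1: wrote 2B at 0x18 = 8cf8
  after D2: wrote 3B at 0x18 = ffe330
  after D3: wrote 3B at 0x1b = ffe330
query mem[0x1d]=0x30, mem[0x06]=0x3e, mem[0x1a]=0x30, mem[0x11]=0x46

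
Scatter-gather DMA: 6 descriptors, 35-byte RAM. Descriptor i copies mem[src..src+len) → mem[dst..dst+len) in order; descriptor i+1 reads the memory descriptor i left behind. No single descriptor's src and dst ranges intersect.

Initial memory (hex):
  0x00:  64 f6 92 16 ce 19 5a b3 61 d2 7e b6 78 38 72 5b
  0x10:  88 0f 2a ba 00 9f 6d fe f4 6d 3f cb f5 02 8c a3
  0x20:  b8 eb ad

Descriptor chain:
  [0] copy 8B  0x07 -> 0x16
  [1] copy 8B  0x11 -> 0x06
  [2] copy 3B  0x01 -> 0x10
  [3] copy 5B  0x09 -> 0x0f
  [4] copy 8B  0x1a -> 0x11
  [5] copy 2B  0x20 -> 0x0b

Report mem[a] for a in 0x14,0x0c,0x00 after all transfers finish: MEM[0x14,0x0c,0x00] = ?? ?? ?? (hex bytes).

  after D0: wrote 8B at 0x16 = b361d27eb6783872
  after D1: wrote 8B at 0x06 = 0f2aba009fb361d2
  after D2: wrote 3B at 0x10 = f69216
  after D3: wrote 5B at 0x0f = 009fb361d2
  after D4: wrote 8B at 0x11 = b67838728ca3b8eb
  after D5: wrote 2B at 0x0b = b8eb
query mem[0x14]=0x72, mem[0x0c]=0xeb, mem[0x00]=0x64

MEM[0x14,0x0c,0x00] = 72 eb 64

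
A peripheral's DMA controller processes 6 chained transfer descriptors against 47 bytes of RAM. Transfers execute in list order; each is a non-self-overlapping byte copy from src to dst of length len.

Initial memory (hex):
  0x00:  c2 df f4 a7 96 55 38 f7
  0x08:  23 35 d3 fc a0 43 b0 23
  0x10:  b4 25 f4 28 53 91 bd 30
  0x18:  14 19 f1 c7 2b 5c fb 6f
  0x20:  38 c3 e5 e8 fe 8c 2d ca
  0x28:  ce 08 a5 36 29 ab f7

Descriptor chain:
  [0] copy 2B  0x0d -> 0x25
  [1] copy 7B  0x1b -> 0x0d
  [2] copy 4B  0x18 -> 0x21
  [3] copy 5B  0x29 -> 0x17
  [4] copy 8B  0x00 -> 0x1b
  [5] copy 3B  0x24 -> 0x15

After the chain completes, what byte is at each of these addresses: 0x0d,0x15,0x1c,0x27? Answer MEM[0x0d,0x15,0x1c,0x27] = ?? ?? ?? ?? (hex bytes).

[0] 0x0d->0x25 len=2 : 43 b0
[1] 0x1b->0x0d len=7 : c7 2b 5c fb 6f 38 c3
[2] 0x18->0x21 len=4 : 14 19 f1 c7
[3] 0x29->0x17 len=5 : 08 a5 36 29 ab
[4] 0x00->0x1b len=8 : c2 df f4 a7 96 55 38 f7
[5] 0x24->0x15 len=3 : c7 43 b0
query mem[0x0d]=0xc7, mem[0x15]=0xc7, mem[0x1c]=0xdf, mem[0x27]=0xca

MEM[0x0d,0x15,0x1c,0x27] = c7 c7 df ca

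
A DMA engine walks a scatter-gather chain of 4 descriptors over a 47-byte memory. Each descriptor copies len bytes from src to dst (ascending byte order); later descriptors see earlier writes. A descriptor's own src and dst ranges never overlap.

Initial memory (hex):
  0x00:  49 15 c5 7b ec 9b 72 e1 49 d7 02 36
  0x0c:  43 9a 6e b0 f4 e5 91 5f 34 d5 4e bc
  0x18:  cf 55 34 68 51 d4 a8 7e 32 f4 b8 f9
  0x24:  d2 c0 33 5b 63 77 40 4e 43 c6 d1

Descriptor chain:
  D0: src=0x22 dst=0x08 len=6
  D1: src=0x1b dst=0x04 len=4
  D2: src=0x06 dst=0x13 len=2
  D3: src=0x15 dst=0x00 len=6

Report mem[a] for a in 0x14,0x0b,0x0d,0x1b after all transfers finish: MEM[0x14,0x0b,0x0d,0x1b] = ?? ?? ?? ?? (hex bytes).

MEM[0x14,0x0b,0x0d,0x1b] = a8 c0 5b 68

#0 dst[0x08+6] := {0xb8,0xf9,0xd2,0xc0,0x33,0x5b}
#1 dst[0x04+4] := {0x68,0x51,0xd4,0xa8}
#2 dst[0x13+2] := {0xd4,0xa8}
#3 dst[0x00+6] := {0xd5,0x4e,0xbc,0xcf,0x55,0x34}
query mem[0x14]=0xa8, mem[0x0b]=0xc0, mem[0x0d]=0x5b, mem[0x1b]=0x68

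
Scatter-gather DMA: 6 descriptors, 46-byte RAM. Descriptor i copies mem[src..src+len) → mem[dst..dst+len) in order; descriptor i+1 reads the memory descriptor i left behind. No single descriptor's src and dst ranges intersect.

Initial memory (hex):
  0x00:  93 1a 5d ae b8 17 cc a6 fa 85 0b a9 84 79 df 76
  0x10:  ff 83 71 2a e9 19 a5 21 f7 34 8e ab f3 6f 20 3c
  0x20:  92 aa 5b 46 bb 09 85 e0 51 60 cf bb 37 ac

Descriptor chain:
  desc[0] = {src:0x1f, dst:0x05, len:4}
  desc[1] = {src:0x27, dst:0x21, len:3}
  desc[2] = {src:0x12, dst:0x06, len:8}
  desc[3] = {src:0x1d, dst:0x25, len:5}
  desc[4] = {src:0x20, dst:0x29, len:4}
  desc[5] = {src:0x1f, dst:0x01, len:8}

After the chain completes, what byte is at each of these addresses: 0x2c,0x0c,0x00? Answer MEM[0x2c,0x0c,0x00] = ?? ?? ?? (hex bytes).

MEM[0x2c,0x0c,0x00] = 60 f7 93

[0] 0x1f->0x05 len=4 : 3c 92 aa 5b
[1] 0x27->0x21 len=3 : e0 51 60
[2] 0x12->0x06 len=8 : 71 2a e9 19 a5 21 f7 34
[3] 0x1d->0x25 len=5 : 6f 20 3c 92 e0
[4] 0x20->0x29 len=4 : 92 e0 51 60
[5] 0x1f->0x01 len=8 : 3c 92 e0 51 60 bb 6f 20
query mem[0x2c]=0x60, mem[0x0c]=0xf7, mem[0x00]=0x93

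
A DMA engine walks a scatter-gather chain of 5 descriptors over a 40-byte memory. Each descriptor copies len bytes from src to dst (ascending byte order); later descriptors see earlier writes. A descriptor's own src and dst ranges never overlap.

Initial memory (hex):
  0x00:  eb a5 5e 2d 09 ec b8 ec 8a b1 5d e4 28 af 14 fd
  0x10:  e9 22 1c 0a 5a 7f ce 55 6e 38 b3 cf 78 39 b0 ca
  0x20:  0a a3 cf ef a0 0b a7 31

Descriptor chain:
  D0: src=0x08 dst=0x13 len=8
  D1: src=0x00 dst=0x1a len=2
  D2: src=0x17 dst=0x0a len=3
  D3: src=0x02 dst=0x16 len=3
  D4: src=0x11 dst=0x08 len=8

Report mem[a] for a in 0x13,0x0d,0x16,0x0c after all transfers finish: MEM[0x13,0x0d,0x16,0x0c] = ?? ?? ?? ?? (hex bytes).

MEM[0x13,0x0d,0x16,0x0c] = 8a 5e 5e 5d

  after D0: wrote 8B at 0x13 = 8ab15de428af14fd
  after D1: wrote 2B at 0x1a = eba5
  after D2: wrote 3B at 0x0a = 28af14
  after D3: wrote 3B at 0x16 = 5e2d09
  after D4: wrote 8B at 0x08 = 221c8ab15d5e2d09
query mem[0x13]=0x8a, mem[0x0d]=0x5e, mem[0x16]=0x5e, mem[0x0c]=0x5d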